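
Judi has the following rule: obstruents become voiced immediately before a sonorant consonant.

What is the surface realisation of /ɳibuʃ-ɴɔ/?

The rule targets /ʃ/ (voiceless postalveolar fricative), which sits before the trigger /ɴ/ (voiced).
A voiced postalveolar fricative is [ʒ], so the surface segment is [ʒ].

[ɳibuʒɴɔ]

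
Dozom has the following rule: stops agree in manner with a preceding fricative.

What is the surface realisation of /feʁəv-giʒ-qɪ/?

[feʁəvɣiʒχɪ]

The rule targets /g/ (voiced velar stop), which sits after the trigger /v/ (fricative).
Changing only its manner to fricative gives [ɣ] — the voiced velar fricative.
At the second juncture, /q/ likewise becomes [χ] adjacent to /ʒ/.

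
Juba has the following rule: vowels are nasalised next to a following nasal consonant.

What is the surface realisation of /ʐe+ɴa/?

[ʐẽɴa]

The vowel /e/ is adjacent to the following nasal /ɴ/, so it acquires [+nasal] and surfaces as [ẽ].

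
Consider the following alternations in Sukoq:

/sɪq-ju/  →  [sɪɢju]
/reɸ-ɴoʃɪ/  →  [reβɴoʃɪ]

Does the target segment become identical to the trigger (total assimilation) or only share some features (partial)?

partial assimilation

Underlying /q/ is realised as [ɢ] next to /j/; /j/ itself does not change.
/q/ is voiceless while /j/ is voiced; the output [ɢ] is voiced, matching the trigger — so the feature that spreads is voicing.
Place and manner are unchanged, so the assimilation is partial, not total.
The same holds elsewhere in the data: /ɸ/ → [β] before /ɴ/ (voiceless → voiced, matching voiced) — only voicing changes, and always toward the following segment.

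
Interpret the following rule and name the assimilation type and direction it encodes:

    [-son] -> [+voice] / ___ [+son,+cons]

The target ([-son], obstruents) acquires [+voice] next to a sonorant consonant ([+son,+cons]) — it takes on the voicing of its neighbour, so the feature that spreads is voicing.
Since the environment is written after the underscore, the trigger follows the target; the direction is regressive.

regressive voicing assimilation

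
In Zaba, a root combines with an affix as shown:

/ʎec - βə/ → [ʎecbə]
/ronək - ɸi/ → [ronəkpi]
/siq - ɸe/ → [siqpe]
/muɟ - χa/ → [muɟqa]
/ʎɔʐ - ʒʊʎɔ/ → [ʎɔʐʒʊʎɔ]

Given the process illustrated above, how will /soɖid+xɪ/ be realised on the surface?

The data show progressive manner assimilation: /β/ → [b] after /c/; /ɸ/ → [p] after /k/; /ɸ/ → [p] after /q/; /χ/ → [q] after /ɟ/. In each pair only manner changes, matching the preceding consonant, while place and voice stay constant.
No alternation appears in [ʎɔʐʒʊʎɔ]: there the adjacent consonants already agree in manner (/ʒ/ and /ʐ/ are both fricatives), so this form is consistent with the same rule.
/x/ is a voiceless velar fricative. The preceding trigger /d/ is a stop, so /x/ must become a stop as well.
The voiceless velar stop is [k], so /x/ → [k].

[soɖidkɪ]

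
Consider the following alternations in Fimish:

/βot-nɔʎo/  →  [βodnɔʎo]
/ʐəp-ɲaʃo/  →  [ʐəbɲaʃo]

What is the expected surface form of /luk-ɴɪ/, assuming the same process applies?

The data show regressive voicing assimilation: /t/ → [d] before /n/; /p/ → [b] before /ɲ/. In each pair only voicing changes, matching the following consonant, while place and manner stay constant.
/k/ is a voiceless velar stop. The following trigger /ɴ/ is voiced, so /k/ must become voiced as well.
The voiced velar stop is [g], so /k/ → [g].

[lugɴɪ]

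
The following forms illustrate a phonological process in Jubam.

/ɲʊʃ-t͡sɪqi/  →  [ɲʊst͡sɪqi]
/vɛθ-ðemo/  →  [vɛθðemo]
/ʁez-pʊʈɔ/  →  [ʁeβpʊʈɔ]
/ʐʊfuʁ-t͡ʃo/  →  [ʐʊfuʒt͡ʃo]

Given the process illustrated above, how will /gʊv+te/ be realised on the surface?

[gʊzte]

The data show regressive place assimilation: /ʃ/ → [s] before /t͡s/; /z/ → [β] before /p/; /ʁ/ → [ʒ] before /t͡ʃ/. In each pair only place changes, matching the following consonant, while manner and voice stay constant.
No alternation appears in [vɛθðemo]: there the adjacent consonants already agree in place (/θ/ and /ð/ are both dental), so this form is consistent with the same rule.
/v/ is a voiced labiodental fricative. The following trigger /t/ is alveolar, so /v/ must become alveolar as well.
Changing only its place to alveolar gives [z] — the voiced alveolar fricative.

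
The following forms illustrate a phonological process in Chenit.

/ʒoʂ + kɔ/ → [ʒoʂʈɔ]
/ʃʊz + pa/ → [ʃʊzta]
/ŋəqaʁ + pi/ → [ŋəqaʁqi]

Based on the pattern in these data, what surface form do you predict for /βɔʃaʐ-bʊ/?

The data show progressive place assimilation: /k/ → [ʈ] after /ʂ/; /p/ → [t] after /z/; /p/ → [q] after /ʁ/. In each pair only place changes, matching the preceding consonant, while manner and voice stay constant.
The rule targets /b/ (voiced bilabial stop), which sits after the trigger /ʐ/ (retroflex).
A voiced retroflex stop is [ɖ], so the surface segment is [ɖ].

[βɔʃaʐɖʊ]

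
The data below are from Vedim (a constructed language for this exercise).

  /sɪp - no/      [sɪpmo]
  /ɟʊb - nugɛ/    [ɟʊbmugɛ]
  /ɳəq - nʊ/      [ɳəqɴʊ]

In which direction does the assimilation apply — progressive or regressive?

progressive

The segment that alternates is /n/, which surfaces as [m] when adjacent to /p/.
The change alveolar → bilabial matches the place of the preceding /p/, identifying this as place assimilation.
Checking the remaining alternations: /n/ → [m] after /b/ (alveolar → bilabial, matching bilabial); /n/ → [ɴ] after /q/ (alveolar → uvular, matching uvular) — only place changes, and always toward the preceding segment.
Since the segment that changes follows the conditioning segment, the assimilation is progressive.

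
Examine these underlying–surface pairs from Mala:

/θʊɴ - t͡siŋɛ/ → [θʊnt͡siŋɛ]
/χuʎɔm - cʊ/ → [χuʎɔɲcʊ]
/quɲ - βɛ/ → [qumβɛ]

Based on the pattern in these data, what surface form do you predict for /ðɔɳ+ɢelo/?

The data show regressive place assimilation: /ɴ/ → [n] before /t͡s/; /m/ → [ɲ] before /c/; /ɲ/ → [m] before /β/. In each pair only place changes, matching the following consonant, while manner and voice stay constant.
/ɳ/ is a voiced retroflex nasal. The following trigger /ɢ/ is uvular, so /ɳ/ must become uvular as well.
The voiced uvular nasal is [ɴ], so /ɳ/ → [ɴ].

[ðɔɴɢelo]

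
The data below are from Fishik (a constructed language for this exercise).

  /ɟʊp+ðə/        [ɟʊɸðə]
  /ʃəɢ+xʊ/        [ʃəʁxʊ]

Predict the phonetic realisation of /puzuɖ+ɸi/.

The data show regressive manner assimilation: /p/ → [ɸ] before /ð/; /ɢ/ → [ʁ] before /x/. In each pair only manner changes, matching the following consonant, while place and voice stay constant.
The rule targets /ɖ/ (voiced retroflex stop), which sits before the trigger /ɸ/ (fricative).
A voiced retroflex fricative is [ʐ], so the surface segment is [ʐ].

[puzuʐɸi]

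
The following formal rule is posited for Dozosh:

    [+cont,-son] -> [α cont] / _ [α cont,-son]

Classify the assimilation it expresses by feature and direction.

The rule copies [cont] (continuancy) from the environment onto the target fricatives; since [±cont] encodes the stop/fricative manner contrast, the assimilating dimension is manner.
Since the environment is written after the underscore, the trigger follows the target; the direction is regressive.

regressive manner assimilation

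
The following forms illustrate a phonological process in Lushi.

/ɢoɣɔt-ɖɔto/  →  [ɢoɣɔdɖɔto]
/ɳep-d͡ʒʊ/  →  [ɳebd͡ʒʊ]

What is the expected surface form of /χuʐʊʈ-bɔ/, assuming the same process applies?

[χuʐʊɖbɔ]

The data show regressive voicing assimilation: /t/ → [d] before /ɖ/; /p/ → [b] before /d͡ʒ/. In each pair only voicing changes, matching the following consonant, while place and manner stay constant.
The rule targets /ʈ/ (voiceless retroflex stop), which sits before the trigger /b/ (voiced).
A voiced retroflex stop is [ɖ], so the surface segment is [ɖ].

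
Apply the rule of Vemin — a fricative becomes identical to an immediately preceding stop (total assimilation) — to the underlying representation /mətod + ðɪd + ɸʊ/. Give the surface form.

[mətoddɪddʊ]

/ð/ is the segment targeted by the rule; it sits immediately after /d/, so it assimilates completely and surfaces as [d].
The same rule applies at the second boundary: /ɸ/ → [d] next to /d/.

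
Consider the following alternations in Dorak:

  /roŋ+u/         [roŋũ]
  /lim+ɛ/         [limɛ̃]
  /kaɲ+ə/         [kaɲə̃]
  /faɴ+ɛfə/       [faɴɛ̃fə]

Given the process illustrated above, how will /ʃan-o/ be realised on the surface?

The data show progressive nasality assimilation (vowel nasalisation): /u/ → [ũ] after /ŋ/; /ɛ/ → [ɛ̃] after /m/; /ə/ → [ə̃] after /ɲ/; /ɛ/ → [ɛ̃] after /ɴ/ — a vowel is nasalised by an immediately preceding nasal consonant.
/o/ sits next to the nasal /n/ and is therefore nasalised to [õ].

[ʃanõ]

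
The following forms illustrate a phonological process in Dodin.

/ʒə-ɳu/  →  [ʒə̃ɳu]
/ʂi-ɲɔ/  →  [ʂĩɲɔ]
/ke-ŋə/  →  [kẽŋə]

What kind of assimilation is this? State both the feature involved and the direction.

The vowel /ə/ surfaces as nasalised [ə̃] next to the following nasal /ɳ/ — it has acquired the [+nasal] feature of its neighbour.
Likewise in the remaining data: /i/ → [ĩ] before /ɲ/; /e/ → [ẽ] before /ŋ/ — each time a vowel is nasalised next to a following nasal.
Because the conditioning nasal is to the right of the vowel that changes, the process is regressive (anticipatory).

regressive nasality assimilation (vowel nasalisation)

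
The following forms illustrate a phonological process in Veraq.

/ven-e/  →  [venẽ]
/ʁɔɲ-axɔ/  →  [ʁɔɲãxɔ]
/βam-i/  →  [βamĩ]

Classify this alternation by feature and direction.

The vowel /e/ surfaces as nasalised [ẽ] next to the preceding nasal /n/ — it has acquired the [+nasal] feature of its neighbour.
Likewise in the remaining data: /a/ → [ã] after /ɲ/; /i/ → [ĩ] after /m/ — each time a vowel is nasalised next to a preceding nasal.
Because the conditioning nasal is to the left of the vowel that changes, the process is progressive (perseverative).

progressive nasality assimilation (vowel nasalisation)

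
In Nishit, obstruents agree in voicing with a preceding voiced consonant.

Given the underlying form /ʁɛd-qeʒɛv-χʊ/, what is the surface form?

[ʁɛdɢeʒɛvʁʊ]

/q/ is a voiceless uvular stop. The preceding trigger /d/ is voiced, so /q/ must become voiced as well.
A voiced uvular stop is [ɢ], so the surface segment is [ɢ].
The same rule applies at the second boundary: /χ/ → [ʁ] next to /v/.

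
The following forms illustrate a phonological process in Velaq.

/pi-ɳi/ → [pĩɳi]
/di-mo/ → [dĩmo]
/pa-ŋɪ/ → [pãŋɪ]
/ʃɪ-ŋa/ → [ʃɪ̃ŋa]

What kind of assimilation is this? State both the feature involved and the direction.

The vowel /i/ surfaces as nasalised [ĩ] next to the following nasal /ɳ/ — it has acquired the [+nasal] feature of its neighbour.
Likewise in the remaining data: /i/ → [ĩ] before /m/; /a/ → [ã] before /ŋ/; /ɪ/ → [ɪ̃] before /ŋ/ — each time a vowel is nasalised next to a following nasal.
Because the conditioning nasal is to the right of the vowel that changes, the process is regressive (anticipatory).

regressive nasality assimilation (vowel nasalisation)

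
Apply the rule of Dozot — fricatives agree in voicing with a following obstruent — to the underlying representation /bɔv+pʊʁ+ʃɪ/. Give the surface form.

[bɔfpʊχʃɪ]

The rule targets /v/ (voiced labiodental fricative), which sits before the trigger /p/ (voiceless).
The voiceless labiodental fricative is [f], so /v/ → [f].
At the second juncture, /ʁ/ likewise becomes [χ] adjacent to /ʃ/.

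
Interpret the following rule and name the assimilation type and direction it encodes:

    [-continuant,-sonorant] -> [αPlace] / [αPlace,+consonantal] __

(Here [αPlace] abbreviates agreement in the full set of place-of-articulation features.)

The shared variable α links the value of the place features (abbreviated [Place]) on the target to the same value on the neighbouring segment, so place is the feature that assimilates.
Since the environment is written before the underscore, the trigger precedes the target; the direction is progressive.

progressive place assimilation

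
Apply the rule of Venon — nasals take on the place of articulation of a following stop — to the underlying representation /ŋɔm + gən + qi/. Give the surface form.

/m/ is a voiced bilabial nasal. The following trigger /g/ is velar, so /m/ must become velar as well.
A voiced velar nasal is [ŋ], so the surface segment is [ŋ].
At the second juncture, /n/ likewise becomes [ɴ] adjacent to /q/.

[ŋɔŋgəɴqi]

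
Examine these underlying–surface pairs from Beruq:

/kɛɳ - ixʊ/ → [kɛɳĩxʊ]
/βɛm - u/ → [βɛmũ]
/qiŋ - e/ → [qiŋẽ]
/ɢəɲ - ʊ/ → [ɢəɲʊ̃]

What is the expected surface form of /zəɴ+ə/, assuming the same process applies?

[zəɴə̃]

The data show progressive nasality assimilation (vowel nasalisation): /i/ → [ĩ] after /ɳ/; /u/ → [ũ] after /m/; /e/ → [ẽ] after /ŋ/; /ʊ/ → [ʊ̃] after /ɲ/ — a vowel is nasalised by an immediately preceding nasal consonant.
/ə/ sits next to the nasal /ɴ/ and is therefore nasalised to [ə̃].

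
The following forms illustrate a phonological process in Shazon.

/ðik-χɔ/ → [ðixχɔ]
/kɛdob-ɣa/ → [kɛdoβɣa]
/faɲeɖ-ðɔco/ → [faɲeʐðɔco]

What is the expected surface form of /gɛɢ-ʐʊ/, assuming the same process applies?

[gɛʁʐʊ]

The data show regressive manner assimilation: /k/ → [x] before /χ/; /b/ → [β] before /ɣ/; /ɖ/ → [ʐ] before /ð/. In each pair only manner changes, matching the following consonant, while place and voice stay constant.
/ɢ/ is a voiced uvular stop. The following trigger /ʐ/ is a fricative, so /ɢ/ must become a fricative as well.
A voiced uvular fricative is [ʁ], so the surface segment is [ʁ].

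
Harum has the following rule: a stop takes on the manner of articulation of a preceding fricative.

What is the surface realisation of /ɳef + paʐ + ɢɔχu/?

[ɳefɸaʐʁɔχu]

/p/ is a voiceless bilabial stop. The preceding trigger /f/ is a fricative, so /p/ must become a fricative as well.
The voiceless bilabial fricative is [ɸ], so /p/ → [ɸ].
The same rule applies at the second boundary: /ɢ/ → [ʁ] next to /ʐ/.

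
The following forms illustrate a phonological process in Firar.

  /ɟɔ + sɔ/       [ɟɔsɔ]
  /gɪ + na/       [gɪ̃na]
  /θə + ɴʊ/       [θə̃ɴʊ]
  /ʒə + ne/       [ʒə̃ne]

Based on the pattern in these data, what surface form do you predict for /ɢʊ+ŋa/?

[ɢʊ̃ŋa]

The data show regressive nasality assimilation (vowel nasalisation): /ɪ/ → [ɪ̃] before /n/; /ə/ → [ə̃] before /ɴ/; /ə/ → [ə̃] before /n/ — a vowel is nasalised by an immediately following nasal consonant.
No change occurs in [ɟɔsɔ] because the vowel at the boundary is adjacent to an oral consonant, not a nasal (/ɔ/ next to /s/).
The vowel /ʊ/ is adjacent to the following nasal /ŋ/, so it acquires [+nasal] and surfaces as [ʊ̃].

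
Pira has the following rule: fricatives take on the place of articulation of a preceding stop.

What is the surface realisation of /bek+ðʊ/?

/ð/ is a voiced dental fricative. The preceding trigger /k/ is velar, so /ð/ must become velar as well.
Changing only its place to velar gives [ɣ] — the voiced velar fricative.

[bekɣʊ]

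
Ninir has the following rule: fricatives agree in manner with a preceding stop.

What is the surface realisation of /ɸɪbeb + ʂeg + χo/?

[ɸɪbebʈegqo]

The rule targets /ʂ/ (voiceless retroflex fricative), which sits after the trigger /b/ (stop).
A voiceless retroflex stop is [ʈ], so the surface segment is [ʈ].
The same rule applies at the second boundary: /χ/ → [q] next to /g/.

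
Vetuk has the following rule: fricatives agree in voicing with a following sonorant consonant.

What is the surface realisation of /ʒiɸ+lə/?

/ɸ/ is a voiceless bilabial fricative. The following trigger /l/ is voiced, so /ɸ/ must become voiced as well.
The voiced bilabial fricative is [β], so /ɸ/ → [β].

[ʒiβlə]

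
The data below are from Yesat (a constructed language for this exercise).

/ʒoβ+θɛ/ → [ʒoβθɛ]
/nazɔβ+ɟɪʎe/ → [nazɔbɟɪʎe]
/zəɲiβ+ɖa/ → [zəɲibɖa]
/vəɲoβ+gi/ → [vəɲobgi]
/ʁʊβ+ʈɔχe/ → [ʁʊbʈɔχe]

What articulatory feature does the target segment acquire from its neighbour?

manner

Underlying /β/ is realised as [b] next to /ɟ/; /ɟ/ itself does not change.
/β/ is a fricative while /ɟ/ is a stop; the output [b] is a stop, matching the trigger — so the feature that spreads is manner.
The same holds elsewhere in the data: /β/ → [b] before /ɖ/ (fricative → stop, matching a stop); /β/ → [b] before /g/ (fricative → stop, matching a stop); /β/ → [b] before /ʈ/ (fricative → stop, matching a stop) — only manner changes, and always toward the following segment.
No alternation appears in [ʒoβθɛ]: there the adjacent consonants already agree in manner (/β/ and /θ/ are both fricatives), so this form is consistent with the same rule.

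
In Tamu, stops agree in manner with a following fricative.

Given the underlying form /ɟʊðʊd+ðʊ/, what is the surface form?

The rule targets /d/ (voiced alveolar stop), which sits before the trigger /ð/ (fricative).
The voiced alveolar fricative is [z], so /d/ → [z].

[ɟʊðʊzðʊ]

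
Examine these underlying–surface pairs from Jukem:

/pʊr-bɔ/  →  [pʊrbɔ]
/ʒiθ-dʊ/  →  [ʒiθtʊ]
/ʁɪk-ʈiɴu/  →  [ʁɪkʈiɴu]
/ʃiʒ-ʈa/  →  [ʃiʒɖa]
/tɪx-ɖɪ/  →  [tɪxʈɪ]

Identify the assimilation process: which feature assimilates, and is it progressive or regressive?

progressive voicing assimilation

Underlying /d/ is realised as [t] next to /θ/; /θ/ itself does not change.
The change voiced → voiceless matches the voicing of the preceding /θ/, identifying this as voicing assimilation.
Place and manner are unchanged, so the assimilation is partial, not total.
The same holds elsewhere in the data: /ʈ/ → [ɖ] after /ʒ/ (voiceless → voiced, matching voiced); /ɖ/ → [ʈ] after /x/ (voiced → voiceless, matching voiceless) — only voicing changes, and always toward the preceding segment.
Nothing changes in [pʊrbɔ], [ʁɪkʈiɴu]: there the adjacent consonants already agree in voicing (/b/ and /r/ are both voiced; /ʈ/ and /k/ are both voiceless), so these forms are consistent with the same rule.
Since the segment that changes follows the conditioning segment, the assimilation is progressive.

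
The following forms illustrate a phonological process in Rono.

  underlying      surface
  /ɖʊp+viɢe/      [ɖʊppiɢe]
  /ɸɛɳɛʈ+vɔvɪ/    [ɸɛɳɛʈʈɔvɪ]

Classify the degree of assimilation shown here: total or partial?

total assimilation

Comparing underlying and surface forms, /v/ → [p] is the alternation; the neighbouring /p/ is constant.
The output [p] is identical to the trigger /p/ — every feature (place, manner, voicing) has been copied — so this is total assimilation.
The other form behaves the same way: /v/ → [ʈ] after /ʈ/ — in each case the output is a copy of the preceding consonant.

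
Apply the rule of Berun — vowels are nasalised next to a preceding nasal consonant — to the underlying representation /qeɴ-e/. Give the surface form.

/e/ sits next to the nasal /ɴ/ and is therefore nasalised to [ẽ].

[qeɴẽ]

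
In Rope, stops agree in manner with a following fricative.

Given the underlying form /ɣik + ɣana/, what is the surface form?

[ɣixɣana]

The rule targets /k/ (voiceless velar stop), which sits before the trigger /ɣ/ (fricative).
The voiceless velar fricative is [x], so /k/ → [x].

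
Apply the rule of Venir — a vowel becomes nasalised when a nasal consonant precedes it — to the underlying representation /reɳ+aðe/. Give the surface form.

[reɳãðe]

/a/ sits next to the nasal /ɳ/ and is therefore nasalised to [ã].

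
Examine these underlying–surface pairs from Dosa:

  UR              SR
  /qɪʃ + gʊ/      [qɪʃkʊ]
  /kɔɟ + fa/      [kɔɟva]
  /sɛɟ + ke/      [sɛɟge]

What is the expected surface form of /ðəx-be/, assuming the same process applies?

[ðəxpe]

The data show progressive voicing assimilation: /g/ → [k] after /ʃ/; /f/ → [v] after /ɟ/; /k/ → [g] after /ɟ/. In each pair only voicing changes, matching the preceding consonant, while place and manner stay constant.
The rule targets /b/ (voiced bilabial stop), which sits after the trigger /x/ (voiceless).
The voiceless bilabial stop is [p], so /b/ → [p].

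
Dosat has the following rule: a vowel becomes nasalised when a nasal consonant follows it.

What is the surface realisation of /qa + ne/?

[qãne]

The vowel /a/ is adjacent to the following nasal /n/, so it acquires [+nasal] and surfaces as [ã].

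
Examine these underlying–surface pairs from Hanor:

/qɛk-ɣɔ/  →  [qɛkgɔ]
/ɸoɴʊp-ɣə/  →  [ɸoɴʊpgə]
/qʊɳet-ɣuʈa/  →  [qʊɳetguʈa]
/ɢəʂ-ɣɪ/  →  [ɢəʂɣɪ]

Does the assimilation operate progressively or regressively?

progressive

Comparing underlying and surface forms, /ɣ/ → [g] is the alternation; the neighbouring /k/ is constant.
The change fricative → stop matches the manner of the preceding /k/, identifying this as manner assimilation.
Checking the remaining alternations: /ɣ/ → [g] after /p/ (fricative → stop, matching a stop); /ɣ/ → [g] after /t/ (fricative → stop, matching a stop) — only manner changes, and always toward the preceding segment.
Nothing changes in [ɢəʂɣɪ]: there the adjacent consonants already agree in manner (/ɣ/ and /ʂ/ are both fricatives), so this form is consistent with the same rule.
The trigger is the preceding segment, so the direction is progressive (perseverative).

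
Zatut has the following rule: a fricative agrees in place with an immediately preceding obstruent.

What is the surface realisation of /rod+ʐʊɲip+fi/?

The rule targets /ʐ/ (voiced retroflex fricative), which sits after the trigger /d/ (alveolar).
A voiced alveolar fricative is [z], so the surface segment is [z].
The same rule applies at the second boundary: /f/ → [ɸ] next to /p/.

[rodzʊɲipɸi]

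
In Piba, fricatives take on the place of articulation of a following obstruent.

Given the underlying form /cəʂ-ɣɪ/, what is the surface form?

/ʂ/ is a voiceless retroflex fricative. The following trigger /ɣ/ is velar, so /ʂ/ must become velar as well.
The voiceless velar fricative is [x], so /ʂ/ → [x].

[cəxɣɪ]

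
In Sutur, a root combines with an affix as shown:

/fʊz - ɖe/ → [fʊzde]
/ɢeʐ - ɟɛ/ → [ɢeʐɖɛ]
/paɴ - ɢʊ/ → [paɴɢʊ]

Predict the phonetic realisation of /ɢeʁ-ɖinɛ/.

The data show progressive place assimilation: /ɖ/ → [d] after /z/; /ɟ/ → [ɖ] after /ʐ/. In each pair only place changes, matching the preceding consonant, while manner and voice stay constant.
Nothing changes in [paɴɢʊ]: there the adjacent consonants already agree in place (/ɢ/ and /ɴ/ are both uvular), so this form is consistent with the same rule.
/ɖ/ is a voiced retroflex stop. The preceding trigger /ʁ/ is uvular, so /ɖ/ must become uvular as well.
A voiced uvular stop is [ɢ], so the surface segment is [ɢ].

[ɢeʁɢinɛ]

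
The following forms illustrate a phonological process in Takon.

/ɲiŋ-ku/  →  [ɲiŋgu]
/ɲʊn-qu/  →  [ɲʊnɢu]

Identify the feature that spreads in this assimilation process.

Comparing underlying and surface forms, /k/ → [g] is the alternation; the neighbouring /ŋ/ is constant.
/k/ is voiceless while /ŋ/ is voiced; the output [g] is voiced, matching the trigger — so the feature that spreads is voicing.
Checking the remaining alternation: /q/ → [ɢ] after /n/ (voiceless → voiced, matching voiced) — only voicing changes, and always toward the preceding segment.

voicing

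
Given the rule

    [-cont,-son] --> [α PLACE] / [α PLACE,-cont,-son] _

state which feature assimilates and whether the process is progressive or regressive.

progressive place assimilation

The shared variable α links the value of the place features (abbreviated [PLACE]) on the target to the same value on the neighbouring segment, so place is the feature that assimilates.
Since the environment is written before the underscore, the trigger precedes the target; the direction is progressive.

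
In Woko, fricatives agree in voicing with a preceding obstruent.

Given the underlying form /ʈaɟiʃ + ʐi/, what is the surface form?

[ʈaɟiʃʂi]

The rule targets /ʐ/ (voiced retroflex fricative), which sits after the trigger /ʃ/ (voiceless).
Changing only its voicing to voiceless gives [ʂ] — the voiceless retroflex fricative.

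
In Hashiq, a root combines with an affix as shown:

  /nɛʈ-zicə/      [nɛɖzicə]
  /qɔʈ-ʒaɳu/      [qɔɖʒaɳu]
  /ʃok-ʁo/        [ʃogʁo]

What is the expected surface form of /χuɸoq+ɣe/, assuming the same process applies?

The data show regressive voicing assimilation: /ʈ/ → [ɖ] before /z/; /ʈ/ → [ɖ] before /ʒ/; /k/ → [g] before /ʁ/. In each pair only voicing changes, matching the following consonant, while place and manner stay constant.
/q/ is a voiceless uvular stop. The following trigger /ɣ/ is voiced, so /q/ must become voiced as well.
The voiced uvular stop is [ɢ], so /q/ → [ɢ].

[χuɸoɢɣe]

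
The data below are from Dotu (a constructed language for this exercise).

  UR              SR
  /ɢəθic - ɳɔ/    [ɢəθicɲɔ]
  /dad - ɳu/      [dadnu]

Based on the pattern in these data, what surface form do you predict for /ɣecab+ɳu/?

The data show progressive place assimilation: /ɳ/ → [ɲ] after /c/; /ɳ/ → [n] after /d/. In each pair only place changes, matching the preceding consonant, while manner and voice stay constant.
The rule targets /ɳ/ (voiced retroflex nasal), which sits after the trigger /b/ (bilabial).
Changing only its place to bilabial gives [m] — the voiced bilabial nasal.

[ɣecabmu]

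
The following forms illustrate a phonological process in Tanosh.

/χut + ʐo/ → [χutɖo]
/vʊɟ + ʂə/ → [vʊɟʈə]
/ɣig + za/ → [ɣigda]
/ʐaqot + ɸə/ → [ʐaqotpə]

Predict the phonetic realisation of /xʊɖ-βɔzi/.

The data show progressive manner assimilation: /ʐ/ → [ɖ] after /t/; /ʂ/ → [ʈ] after /ɟ/; /z/ → [d] after /g/; /ɸ/ → [p] after /t/. In each pair only manner changes, matching the preceding consonant, while place and voice stay constant.
/β/ is a voiced bilabial fricative. The preceding trigger /ɖ/ is a stop, so /β/ must become a stop as well.
A voiced bilabial stop is [b], so the surface segment is [b].

[xʊɖbɔzi]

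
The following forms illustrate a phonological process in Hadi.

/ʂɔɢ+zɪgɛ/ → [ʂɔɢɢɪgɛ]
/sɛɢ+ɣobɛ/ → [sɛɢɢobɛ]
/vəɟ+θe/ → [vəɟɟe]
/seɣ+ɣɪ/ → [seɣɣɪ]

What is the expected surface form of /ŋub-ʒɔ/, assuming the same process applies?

[ŋubbɔ]

The data show progressive total assimilation (/z/ → [ɢ] after /ɢ/; /ɣ/ → [ɢ] after /ɢ/; /θ/ → [ɟ] after /ɟ/): in every case the target segment becomes identical to its preceding neighbour, copying more than a single feature.
In [seɣɣɪ] the two consonants at the boundary are already identical (/ɣ/ + /ɣ/), so the rule applies vacuously and nothing changes.
/ʒ/ is the segment targeted by the rule; it sits immediately after /b/, so it assimilates completely and surfaces as [b].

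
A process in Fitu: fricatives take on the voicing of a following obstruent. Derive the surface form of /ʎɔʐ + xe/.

[ʎɔʂxe]

/ʐ/ is a voiced retroflex fricative. The following trigger /x/ is voiceless, so /ʐ/ must become voiceless as well.
The voiceless retroflex fricative is [ʂ], so /ʐ/ → [ʂ].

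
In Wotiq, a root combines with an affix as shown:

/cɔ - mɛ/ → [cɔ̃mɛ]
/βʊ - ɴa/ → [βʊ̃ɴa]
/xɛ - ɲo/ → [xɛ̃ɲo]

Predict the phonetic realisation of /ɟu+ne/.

[ɟũne]

The data show regressive nasality assimilation (vowel nasalisation): /ɔ/ → [ɔ̃] before /m/; /ʊ/ → [ʊ̃] before /ɴ/; /ɛ/ → [ɛ̃] before /ɲ/ — a vowel is nasalised by an immediately following nasal consonant.
The vowel /u/ is adjacent to the following nasal /n/, so it acquires [+nasal] and surfaces as [ũ].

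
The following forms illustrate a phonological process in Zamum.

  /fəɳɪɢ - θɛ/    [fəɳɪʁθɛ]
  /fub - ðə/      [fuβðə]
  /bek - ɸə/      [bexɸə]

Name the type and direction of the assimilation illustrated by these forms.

regressive manner assimilation

Underlying /ɢ/ is realised as [ʁ] next to /θ/; /θ/ itself does not change.
/ɢ/ is a stop while /θ/ is a fricative; the output [ʁ] is a fricative, matching the trigger — so the feature that spreads is manner.
Place and voice are unchanged, so the assimilation is partial, not total.
The other alternating forms pattern the same way: /b/ → [β] before /ð/ (stop → fricative, matching a fricative); /k/ → [x] before /ɸ/ (stop → fricative, matching a fricative) — only manner changes, and always toward the following segment.
The trigger is the following segment, so the direction is regressive (anticipatory).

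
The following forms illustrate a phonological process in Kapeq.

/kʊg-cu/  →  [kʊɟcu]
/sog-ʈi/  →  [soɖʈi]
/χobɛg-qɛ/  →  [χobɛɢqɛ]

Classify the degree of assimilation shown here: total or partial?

partial assimilation

Underlying /g/ is realised as [ɟ] next to /c/; /c/ itself does not change.
The change velar → palatal matches the place of the following /c/, identifying this as place assimilation.
Manner and voice are unchanged, so the assimilation is partial, not total.
The other alternating forms pattern the same way: /g/ → [ɖ] before /ʈ/ (velar → retroflex, matching retroflex); /g/ → [ɢ] before /q/ (velar → uvular, matching uvular) — only place changes, and always toward the following segment.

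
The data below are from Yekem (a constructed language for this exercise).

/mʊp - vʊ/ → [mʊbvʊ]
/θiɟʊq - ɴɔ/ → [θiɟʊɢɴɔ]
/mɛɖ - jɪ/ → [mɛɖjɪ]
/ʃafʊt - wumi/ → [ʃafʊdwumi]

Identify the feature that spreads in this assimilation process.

Comparing underlying and surface forms, /p/ → [b] is the alternation; the neighbouring /v/ is constant.
/p/ is voiceless while /v/ is voiced; the output [b] is voiced, matching the trigger — so the feature that spreads is voicing.
Checking the remaining alternations: /q/ → [ɢ] before /ɴ/ (voiceless → voiced, matching voiced); /t/ → [d] before /w/ (voiceless → voiced, matching voiced) — only voicing changes, and always toward the following segment.
No alternation appears in [mɛɖjɪ]: there the adjacent consonants already agree in voicing (/ɖ/ and /j/ are both voiced), so this form is consistent with the same rule.

voicing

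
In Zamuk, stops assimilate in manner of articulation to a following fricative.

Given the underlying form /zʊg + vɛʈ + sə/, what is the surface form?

The rule targets /g/ (voiced velar stop), which sits before the trigger /v/ (fricative).
A voiced velar fricative is [ɣ], so the surface segment is [ɣ].
At the second juncture, /ʈ/ likewise becomes [ʂ] adjacent to /s/.

[zʊɣvɛʂsə]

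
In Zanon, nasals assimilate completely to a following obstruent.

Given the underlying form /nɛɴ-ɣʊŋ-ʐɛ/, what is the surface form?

[nɛɣɣʊʐʐɛ]

/ɴ/ is the segment targeted by the rule; it sits immediately before /ɣ/, so it assimilates completely and surfaces as [ɣ].
The same rule applies at the second boundary: /ŋ/ → [ʐ] next to /ʐ/.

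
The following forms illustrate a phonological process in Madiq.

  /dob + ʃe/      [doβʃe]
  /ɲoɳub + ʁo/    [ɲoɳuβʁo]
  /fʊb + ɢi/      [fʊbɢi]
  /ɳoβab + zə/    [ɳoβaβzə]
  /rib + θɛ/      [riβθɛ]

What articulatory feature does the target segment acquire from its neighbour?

Underlying /b/ is realised as [β] next to /ʃ/; /ʃ/ itself does not change.
The change stop → fricative matches the manner of the following /ʃ/, identifying this as manner assimilation.
Checking the remaining alternations: /b/ → [β] before /ʁ/ (stop → fricative, matching a fricative); /b/ → [β] before /z/ (stop → fricative, matching a fricative); /b/ → [β] before /θ/ (stop → fricative, matching a fricative) — only manner changes, and always toward the following segment.
Nothing changes in [fʊbɢi]: there the adjacent consonants already agree in manner (/b/ and /ɢ/ are both stops), so this form is consistent with the same rule.

manner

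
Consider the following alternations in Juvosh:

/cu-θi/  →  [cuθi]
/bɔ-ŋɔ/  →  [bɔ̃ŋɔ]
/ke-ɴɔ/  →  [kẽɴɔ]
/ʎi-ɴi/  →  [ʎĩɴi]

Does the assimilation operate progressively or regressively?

regressive

The vowel /ɔ/ surfaces as nasalised [ɔ̃] next to the following nasal /ŋ/ — it has acquired the [+nasal] feature of its neighbour.
The other forms show the same pattern: /e/ → [ẽ] before /ɴ/; /i/ → [ĩ] before /ɴ/ — each time a vowel is nasalised next to a following nasal.
No change occurs in [cuθi] because the vowel at the boundary is adjacent to an oral consonant, not a nasal (/u/ next to /θ/).
Because the conditioning nasal is to the right of the vowel that changes, the process is regressive (anticipatory).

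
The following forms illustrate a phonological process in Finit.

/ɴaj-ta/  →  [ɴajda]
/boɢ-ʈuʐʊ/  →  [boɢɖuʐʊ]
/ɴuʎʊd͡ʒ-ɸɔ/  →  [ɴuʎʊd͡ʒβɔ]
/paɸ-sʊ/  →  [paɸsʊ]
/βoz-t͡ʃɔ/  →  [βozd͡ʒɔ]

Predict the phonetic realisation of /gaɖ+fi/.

[gaɖvi]

The data show progressive voicing assimilation: /t/ → [d] after /j/; /ʈ/ → [ɖ] after /ɢ/; /ɸ/ → [β] after /d͡ʒ/; /t͡ʃ/ → [d͡ʒ] after /z/. In each pair only voicing changes, matching the preceding consonant, while place and manner stay constant.
Nothing changes in [paɸsʊ]: there the adjacent consonants already agree in voicing (/s/ and /ɸ/ are both voiceless), so this form is consistent with the same rule.
The rule targets /f/ (voiceless labiodental fricative), which sits after the trigger /ɖ/ (voiced).
Changing only its voicing to voiced gives [v] — the voiced labiodental fricative.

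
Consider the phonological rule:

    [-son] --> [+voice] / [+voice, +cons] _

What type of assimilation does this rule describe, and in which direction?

progressive voicing assimilation

The target ([-son], obstruents) acquires [+voice] next to a voiced consonant ([+voice, +cons]) — it takes on the voicing of its neighbour, so the feature that spreads is voicing.
Since the environment is written before the underscore, the trigger precedes the target; the direction is progressive.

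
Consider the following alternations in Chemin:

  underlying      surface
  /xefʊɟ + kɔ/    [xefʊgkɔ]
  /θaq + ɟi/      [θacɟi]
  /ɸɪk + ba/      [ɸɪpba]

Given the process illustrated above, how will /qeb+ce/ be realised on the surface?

[qeɟce]

The data show regressive place assimilation: /ɟ/ → [g] before /k/; /q/ → [c] before /ɟ/; /k/ → [p] before /b/. In each pair only place changes, matching the following consonant, while manner and voice stay constant.
The rule targets /b/ (voiced bilabial stop), which sits before the trigger /c/ (palatal).
A voiced palatal stop is [ɟ], so the surface segment is [ɟ].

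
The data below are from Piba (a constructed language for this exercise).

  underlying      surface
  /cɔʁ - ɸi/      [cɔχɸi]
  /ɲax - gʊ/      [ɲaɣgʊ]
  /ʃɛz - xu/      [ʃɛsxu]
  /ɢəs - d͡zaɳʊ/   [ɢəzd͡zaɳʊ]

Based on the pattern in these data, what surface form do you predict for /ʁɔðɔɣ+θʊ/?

[ʁɔðɔxθʊ]

The data show regressive voicing assimilation: /ʁ/ → [χ] before /ɸ/; /x/ → [ɣ] before /g/; /z/ → [s] before /x/; /s/ → [z] before /d͡z/. In each pair only voicing changes, matching the following consonant, while place and manner stay constant.
The rule targets /ɣ/ (voiced velar fricative), which sits before the trigger /θ/ (voiceless).
The voiceless velar fricative is [x], so /ɣ/ → [x].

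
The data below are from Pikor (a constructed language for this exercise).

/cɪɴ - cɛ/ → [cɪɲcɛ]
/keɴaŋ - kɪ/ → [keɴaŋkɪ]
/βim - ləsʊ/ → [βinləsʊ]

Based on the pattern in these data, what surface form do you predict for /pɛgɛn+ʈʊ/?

[pɛgɛɳʈʊ]

The data show regressive place assimilation: /ɴ/ → [ɲ] before /c/; /m/ → [n] before /l/. In each pair only place changes, matching the following consonant, while manner and voice stay constant.
No alternation appears in [keɴaŋkɪ]: there the adjacent consonants already agree in place (/ŋ/ and /k/ are both velar), so this form is consistent with the same rule.
/n/ is a voiced alveolar nasal. The following trigger /ʈ/ is retroflex, so /n/ must become retroflex as well.
A voiced retroflex nasal is [ɳ], so the surface segment is [ɳ].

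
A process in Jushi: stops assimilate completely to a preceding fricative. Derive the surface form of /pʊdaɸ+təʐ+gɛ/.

[pʊdaɸɸəʐʐɛ]

/t/ is the segment targeted by the rule; it sits immediately after /ɸ/, so it assimilates completely and surfaces as [ɸ].
At the second juncture, /g/ likewise becomes [ʐ] adjacent to /ʐ/.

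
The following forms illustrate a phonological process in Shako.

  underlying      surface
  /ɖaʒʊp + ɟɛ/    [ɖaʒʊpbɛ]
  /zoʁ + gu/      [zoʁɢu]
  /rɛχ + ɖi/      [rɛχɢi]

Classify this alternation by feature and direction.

progressive place assimilation

The segment that alternates is /ɟ/, which surfaces as [b] when adjacent to /p/.
/ɟ/ is palatal while /p/ is bilabial; the output [b] is bilabial, matching the trigger — so the feature that spreads is place.
Manner and voice are unchanged, so the assimilation is partial, not total.
The same holds elsewhere in the data: /g/ → [ɢ] after /ʁ/ (velar → uvular, matching uvular); /ɖ/ → [ɢ] after /χ/ (retroflex → uvular, matching uvular) — only place changes, and always toward the preceding segment.
Since the segment that changes follows the conditioning segment, the assimilation is progressive.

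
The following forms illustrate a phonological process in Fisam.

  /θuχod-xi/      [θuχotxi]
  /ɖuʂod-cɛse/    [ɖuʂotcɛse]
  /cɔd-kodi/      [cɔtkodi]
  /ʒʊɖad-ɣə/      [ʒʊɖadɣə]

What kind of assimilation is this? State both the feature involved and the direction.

regressive voicing assimilation

The segment that alternates is /d/, which surfaces as [t] when adjacent to /x/.
The change voiced → voiceless matches the voicing of the following /x/, identifying this as voicing assimilation.
Place and manner are unchanged, so the assimilation is partial, not total.
The same holds elsewhere in the data: /d/ → [t] before /c/ (voiced → voiceless, matching voiceless); /d/ → [t] before /k/ (voiced → voiceless, matching voiceless) — only voicing changes, and always toward the following segment.
Nothing changes in [ʒʊɖadɣə]: there the adjacent consonants already agree in voicing (/d/ and /ɣ/ are both voiced), so this form is consistent with the same rule.
Since the segment that changes precedes the conditioning segment, the assimilation is regressive.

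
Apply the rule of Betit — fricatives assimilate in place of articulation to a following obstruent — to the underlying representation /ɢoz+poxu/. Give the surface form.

[ɢoβpoxu]

The rule targets /z/ (voiced alveolar fricative), which sits before the trigger /p/ (bilabial).
Changing only its place to bilabial gives [β] — the voiced bilabial fricative.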